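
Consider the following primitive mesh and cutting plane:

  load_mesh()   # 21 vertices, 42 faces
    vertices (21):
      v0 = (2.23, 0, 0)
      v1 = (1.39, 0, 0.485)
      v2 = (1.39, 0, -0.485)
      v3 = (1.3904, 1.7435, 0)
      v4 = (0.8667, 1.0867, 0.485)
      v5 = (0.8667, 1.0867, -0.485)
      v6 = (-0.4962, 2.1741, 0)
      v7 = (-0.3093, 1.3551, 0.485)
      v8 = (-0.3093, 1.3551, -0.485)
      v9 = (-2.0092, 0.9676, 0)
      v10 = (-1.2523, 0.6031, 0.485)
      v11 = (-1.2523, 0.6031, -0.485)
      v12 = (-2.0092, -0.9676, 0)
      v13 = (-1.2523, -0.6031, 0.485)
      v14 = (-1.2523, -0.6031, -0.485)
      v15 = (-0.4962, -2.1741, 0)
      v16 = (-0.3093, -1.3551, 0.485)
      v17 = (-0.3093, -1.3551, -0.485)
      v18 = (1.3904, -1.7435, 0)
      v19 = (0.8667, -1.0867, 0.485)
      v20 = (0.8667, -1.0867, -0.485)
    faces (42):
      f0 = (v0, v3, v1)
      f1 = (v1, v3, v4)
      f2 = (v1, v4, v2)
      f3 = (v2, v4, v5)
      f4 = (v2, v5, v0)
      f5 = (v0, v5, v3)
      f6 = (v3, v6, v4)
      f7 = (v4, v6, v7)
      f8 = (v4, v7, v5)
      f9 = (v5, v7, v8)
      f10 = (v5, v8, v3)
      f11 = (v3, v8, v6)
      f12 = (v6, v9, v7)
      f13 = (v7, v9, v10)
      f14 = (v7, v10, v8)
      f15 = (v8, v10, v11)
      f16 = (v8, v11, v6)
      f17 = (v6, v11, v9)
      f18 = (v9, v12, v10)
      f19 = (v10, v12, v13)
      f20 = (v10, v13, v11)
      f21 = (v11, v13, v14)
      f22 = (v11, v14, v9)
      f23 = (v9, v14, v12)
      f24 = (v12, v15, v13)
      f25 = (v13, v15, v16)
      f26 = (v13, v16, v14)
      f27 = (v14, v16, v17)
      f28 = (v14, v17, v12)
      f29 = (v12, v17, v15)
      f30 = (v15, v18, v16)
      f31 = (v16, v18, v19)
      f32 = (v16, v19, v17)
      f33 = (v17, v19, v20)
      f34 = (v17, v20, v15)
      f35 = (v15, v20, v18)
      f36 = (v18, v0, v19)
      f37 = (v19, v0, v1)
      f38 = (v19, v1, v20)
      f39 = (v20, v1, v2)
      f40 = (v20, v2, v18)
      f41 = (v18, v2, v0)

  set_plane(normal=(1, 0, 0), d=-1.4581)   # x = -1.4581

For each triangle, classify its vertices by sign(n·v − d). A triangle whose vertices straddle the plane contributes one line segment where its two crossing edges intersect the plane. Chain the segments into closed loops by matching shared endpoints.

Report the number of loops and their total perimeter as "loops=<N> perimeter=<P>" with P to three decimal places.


loops=1 perimeter=5.962

Straddling triangles (10 of 42):
  (v6,v9,v7) [+-+] → (-1.4581, 1.40706, 0)–(-1.4581, 1.09323, 0.157235)  len=0.3510
  (v7,v9,v10) [+-+] → (-1.4581, 1.09323, 0.157235)–(-1.4581, 0.702207, 0.353129)  len=0.4373
  (v6,v11,v9) [++-] → (-1.4581, 0.702207, -0.353129)–(-1.4581, 1.40706, 0)  len=0.7884
  (v9,v12,v10) [--+] → (-1.4581, 0.176029, 0.353129)–(-1.4581, 0.702207, 0.353129)  len=0.5262
  (v10,v12,v13) [+-+] → (-1.4581, 0.176029, 0.353129)–(-1.4581, -0.702207, 0.353129)  len=0.8782
  (v11,v14,v9) [++-] → (-1.4581, -0.176029, -0.353129)–(-1.4581, 0.702207, -0.353129)  len=0.8782
  (v9,v14,v12) [-+-] → (-1.4581, -0.176029, -0.353129)–(-1.4581, -0.702207, -0.353129)  len=0.5262
  (v12,v15,v13) [-++] → (-1.4581, -1.40706, 0)–(-1.4581, -0.702207, 0.353129)  len=0.7884
  (v14,v17,v12) [++-] → (-1.4581, -1.09323, -0.157235)–(-1.4581, -0.702207, -0.353129)  len=0.4373
  (v12,v17,v15) [-++] → (-1.4581, -1.09323, -0.157235)–(-1.4581, -1.40706, 0)  len=0.3510

Chained into 1 loop(s):
  loop 1: 10 segments, perimeter = 5.9623
Total perimeter = 5.962


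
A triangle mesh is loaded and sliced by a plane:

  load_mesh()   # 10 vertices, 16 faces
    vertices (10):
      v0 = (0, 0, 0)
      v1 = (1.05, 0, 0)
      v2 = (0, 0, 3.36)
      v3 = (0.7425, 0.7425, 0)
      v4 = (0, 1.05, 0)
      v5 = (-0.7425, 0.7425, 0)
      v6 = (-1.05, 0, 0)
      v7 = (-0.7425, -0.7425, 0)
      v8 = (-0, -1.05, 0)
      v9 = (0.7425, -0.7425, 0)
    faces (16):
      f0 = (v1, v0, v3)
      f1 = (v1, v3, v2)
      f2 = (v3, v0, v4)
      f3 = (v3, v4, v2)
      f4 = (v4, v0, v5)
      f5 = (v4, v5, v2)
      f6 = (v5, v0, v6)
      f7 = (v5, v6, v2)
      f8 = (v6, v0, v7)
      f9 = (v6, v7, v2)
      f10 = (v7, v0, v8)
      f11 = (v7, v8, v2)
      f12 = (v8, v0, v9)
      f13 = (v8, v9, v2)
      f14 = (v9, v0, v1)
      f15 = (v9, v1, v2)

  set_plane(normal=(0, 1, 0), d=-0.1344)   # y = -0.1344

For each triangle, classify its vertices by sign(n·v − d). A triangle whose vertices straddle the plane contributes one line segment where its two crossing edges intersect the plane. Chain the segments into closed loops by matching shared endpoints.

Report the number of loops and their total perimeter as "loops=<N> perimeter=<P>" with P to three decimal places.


loops=1 perimeter=8.201

Straddling triangles (8 of 16):
  (v6,v0,v7) [++-] → (-0.1344, -0.1344, 0)–(-0.994339, -0.1344, 0)  len=0.8599
  (v6,v7,v2) [+-+] → (-0.994339, -0.1344, 0)–(-0.1344, -0.1344, 2.75181)  len=2.8830
  (v7,v0,v8) [-+-] → (-0.1344, -0.1344, 0)–(0, -0.1344, 0)  len=0.1344
  (v7,v8,v2) [--+] → (0, -0.1344, 2.92992)–(-0.1344, -0.1344, 2.75181)  len=0.2231
  (v8,v0,v9) [-+-] → (0, -0.1344, 0)–(0.1344, -0.1344, 0)  len=0.1344
  (v8,v9,v2) [--+] → (0.1344, -0.1344, 2.75181)–(0, -0.1344, 2.92992)  len=0.2231
  (v9,v0,v1) [-++] → (0.1344, -0.1344, 0)–(0.994339, -0.1344, 0)  len=0.8599
  (v9,v1,v2) [-++] → (0.994339, -0.1344, 0)–(0.1344, -0.1344, 2.75181)  len=2.8830

Chained into 1 loop(s):
  loop 1: 8 segments, perimeter = 8.2010
Total perimeter = 8.201


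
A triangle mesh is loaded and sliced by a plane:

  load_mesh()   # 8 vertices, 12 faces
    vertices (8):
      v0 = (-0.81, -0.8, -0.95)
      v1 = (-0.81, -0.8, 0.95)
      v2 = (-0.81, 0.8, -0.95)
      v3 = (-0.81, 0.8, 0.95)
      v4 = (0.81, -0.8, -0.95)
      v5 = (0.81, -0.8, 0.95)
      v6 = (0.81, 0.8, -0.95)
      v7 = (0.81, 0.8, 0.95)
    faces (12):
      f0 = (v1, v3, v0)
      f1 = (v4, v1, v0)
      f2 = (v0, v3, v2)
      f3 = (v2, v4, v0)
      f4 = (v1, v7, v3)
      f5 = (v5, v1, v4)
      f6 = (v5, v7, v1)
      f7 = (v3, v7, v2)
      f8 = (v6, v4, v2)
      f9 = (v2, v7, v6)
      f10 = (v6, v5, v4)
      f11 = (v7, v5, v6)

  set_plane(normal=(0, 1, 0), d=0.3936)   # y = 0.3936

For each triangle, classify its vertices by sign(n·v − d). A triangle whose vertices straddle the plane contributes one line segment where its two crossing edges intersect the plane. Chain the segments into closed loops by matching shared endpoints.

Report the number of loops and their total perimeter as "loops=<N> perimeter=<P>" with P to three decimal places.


loops=1 perimeter=7.040

Straddling triangles (8 of 12):
  (v1,v3,v0) [-+-] → (-0.81, 0.3936, 0.95)–(-0.81, 0.3936, 0.4674)  len=0.4826
  (v0,v3,v2) [-++] → (-0.81, 0.3936, 0.4674)–(-0.81, 0.3936, -0.95)  len=1.4174
  (v2,v4,v0) [+--] → (-0.39852, 0.3936, -0.95)–(-0.81, 0.3936, -0.95)  len=0.4115
  (v1,v7,v3) [-++] → (0.39852, 0.3936, 0.95)–(-0.81, 0.3936, 0.95)  len=1.2085
  (v5,v7,v1) [-+-] → (0.81, 0.3936, 0.95)–(0.39852, 0.3936, 0.95)  len=0.4115
  (v6,v4,v2) [+-+] → (0.81, 0.3936, -0.95)–(-0.39852, 0.3936, -0.95)  len=1.2085
  (v6,v5,v4) [+--] → (0.81, 0.3936, -0.4674)–(0.81, 0.3936, -0.95)  len=0.4826
  (v7,v5,v6) [+-+] → (0.81, 0.3936, 0.95)–(0.81, 0.3936, -0.4674)  len=1.4174

Chained into 1 loop(s):
  loop 1: 8 segments, perimeter = 7.0400
Total perimeter = 7.040


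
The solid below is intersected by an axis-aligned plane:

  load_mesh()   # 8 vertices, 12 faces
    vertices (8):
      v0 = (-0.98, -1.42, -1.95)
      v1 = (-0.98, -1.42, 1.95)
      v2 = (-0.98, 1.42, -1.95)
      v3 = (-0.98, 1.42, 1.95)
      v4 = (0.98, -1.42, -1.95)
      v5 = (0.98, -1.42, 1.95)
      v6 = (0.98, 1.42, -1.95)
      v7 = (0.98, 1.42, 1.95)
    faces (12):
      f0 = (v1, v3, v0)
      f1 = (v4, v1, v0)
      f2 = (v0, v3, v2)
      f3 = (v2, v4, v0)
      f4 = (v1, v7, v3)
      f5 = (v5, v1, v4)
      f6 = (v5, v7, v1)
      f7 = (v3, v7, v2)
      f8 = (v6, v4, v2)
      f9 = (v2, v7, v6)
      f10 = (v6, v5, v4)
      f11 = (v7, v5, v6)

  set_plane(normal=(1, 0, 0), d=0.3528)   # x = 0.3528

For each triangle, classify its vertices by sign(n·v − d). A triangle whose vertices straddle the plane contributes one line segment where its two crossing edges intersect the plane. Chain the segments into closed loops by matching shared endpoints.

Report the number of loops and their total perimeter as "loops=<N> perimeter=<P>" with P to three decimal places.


loops=1 perimeter=13.480

Straddling triangles (8 of 12):
  (v4,v1,v0) [+--] → (0.3528, -1.42, -0.702)–(0.3528, -1.42, -1.95)  len=1.2480
  (v2,v4,v0) [-+-] → (0.3528, -0.5112, -1.95)–(0.3528, -1.42, -1.95)  len=0.9088
  (v1,v7,v3) [-+-] → (0.3528, 0.5112, 1.95)–(0.3528, 1.42, 1.95)  len=0.9088
  (v5,v1,v4) [+-+] → (0.3528, -1.42, 1.95)–(0.3528, -1.42, -0.702)  len=2.6520
  (v5,v7,v1) [++-] → (0.3528, 0.5112, 1.95)–(0.3528, -1.42, 1.95)  len=1.9312
  (v3,v7,v2) [-+-] → (0.3528, 1.42, 1.95)–(0.3528, 1.42, 0.702)  len=1.2480
  (v6,v4,v2) [++-] → (0.3528, -0.5112, -1.95)–(0.3528, 1.42, -1.95)  len=1.9312
  (v2,v7,v6) [-++] → (0.3528, 1.42, 0.702)–(0.3528, 1.42, -1.95)  len=2.6520

Chained into 1 loop(s):
  loop 1: 8 segments, perimeter = 13.4800
Total perimeter = 13.480


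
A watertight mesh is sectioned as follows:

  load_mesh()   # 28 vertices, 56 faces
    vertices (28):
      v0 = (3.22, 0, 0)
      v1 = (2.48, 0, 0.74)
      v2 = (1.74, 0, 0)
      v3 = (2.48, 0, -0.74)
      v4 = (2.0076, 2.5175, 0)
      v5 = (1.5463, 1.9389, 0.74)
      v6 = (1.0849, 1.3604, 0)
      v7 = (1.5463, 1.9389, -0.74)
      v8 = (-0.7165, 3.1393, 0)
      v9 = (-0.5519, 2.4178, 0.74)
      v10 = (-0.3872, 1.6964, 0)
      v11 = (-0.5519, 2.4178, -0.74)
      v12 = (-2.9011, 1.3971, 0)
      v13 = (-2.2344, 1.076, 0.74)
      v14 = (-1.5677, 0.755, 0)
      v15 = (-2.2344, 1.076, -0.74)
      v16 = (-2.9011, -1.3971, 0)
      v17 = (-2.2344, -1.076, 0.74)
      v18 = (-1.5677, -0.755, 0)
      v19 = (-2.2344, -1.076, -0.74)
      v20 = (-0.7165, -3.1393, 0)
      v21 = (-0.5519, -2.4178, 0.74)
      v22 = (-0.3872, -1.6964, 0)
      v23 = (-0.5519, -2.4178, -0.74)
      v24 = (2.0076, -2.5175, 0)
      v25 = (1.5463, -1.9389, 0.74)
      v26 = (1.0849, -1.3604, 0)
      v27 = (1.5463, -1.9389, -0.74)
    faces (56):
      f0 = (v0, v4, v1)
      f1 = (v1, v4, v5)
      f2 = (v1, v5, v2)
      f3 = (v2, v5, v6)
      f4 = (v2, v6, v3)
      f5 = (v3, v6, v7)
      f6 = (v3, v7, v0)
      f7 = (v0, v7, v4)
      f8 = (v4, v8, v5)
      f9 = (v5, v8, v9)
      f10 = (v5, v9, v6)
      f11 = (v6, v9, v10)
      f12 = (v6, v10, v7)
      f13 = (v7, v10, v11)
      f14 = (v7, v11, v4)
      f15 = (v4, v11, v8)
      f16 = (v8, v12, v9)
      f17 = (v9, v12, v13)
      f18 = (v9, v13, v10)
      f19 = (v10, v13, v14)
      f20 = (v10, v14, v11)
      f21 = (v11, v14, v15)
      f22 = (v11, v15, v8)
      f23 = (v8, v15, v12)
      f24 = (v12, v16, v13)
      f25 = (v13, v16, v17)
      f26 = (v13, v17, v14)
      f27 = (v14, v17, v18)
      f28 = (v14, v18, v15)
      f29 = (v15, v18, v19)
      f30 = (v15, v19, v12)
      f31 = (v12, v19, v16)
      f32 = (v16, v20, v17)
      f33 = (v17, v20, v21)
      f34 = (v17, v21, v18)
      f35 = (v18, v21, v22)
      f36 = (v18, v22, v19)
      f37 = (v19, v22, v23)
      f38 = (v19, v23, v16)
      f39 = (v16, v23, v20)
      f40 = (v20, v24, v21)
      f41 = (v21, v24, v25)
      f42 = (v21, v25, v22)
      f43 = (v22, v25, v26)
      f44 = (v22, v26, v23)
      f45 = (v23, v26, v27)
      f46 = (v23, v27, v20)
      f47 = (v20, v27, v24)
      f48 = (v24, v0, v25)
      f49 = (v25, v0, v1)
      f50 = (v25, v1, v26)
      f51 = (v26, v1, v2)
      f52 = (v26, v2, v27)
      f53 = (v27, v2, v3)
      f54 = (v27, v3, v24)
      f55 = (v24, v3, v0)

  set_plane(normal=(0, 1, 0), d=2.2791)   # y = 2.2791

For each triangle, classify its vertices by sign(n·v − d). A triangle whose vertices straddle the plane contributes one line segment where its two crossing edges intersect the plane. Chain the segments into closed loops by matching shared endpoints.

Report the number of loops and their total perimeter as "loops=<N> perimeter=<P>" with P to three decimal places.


loops=1 perimeter=8.779

Straddling triangles (16 of 56):
  (v0,v4,v1) [-+-] → (2.12241, 2.2791, 0)–(2.05233, 2.2791, 0.0700759)  len=0.0991
  (v1,v4,v5) [-+-] → (2.05233, 2.2791, 0.0700759)–(1.81753, 2.2791, 0.304901)  len=0.3321
  (v0,v7,v4) [--+] → (1.81753, 2.2791, -0.304901)–(2.12241, 2.2791, 0)  len=0.4312
  (v4,v8,v5) [++-] → (0.90501, 2.2791, 0.53028)–(1.81753, 2.2791, 0.304901)  len=0.9399
  (v5,v8,v9) [-++] → (0.90501, 2.2791, 0.53028)–(0.055785, 2.2791, 0.74)  len=0.8747
  (v5,v9,v6) [-+-] → (0.055785, 2.2791, 0.74)–(-0.3372, 2.2791, 0.642934)  len=0.4048
  (v6,v9,v10) [-+-] → (-0.3372, 2.2791, 0.642934)–(-0.520234, 2.2791, 0.597724)  len=0.1885
  (v7,v10,v11) [--+] → (-0.520234, 2.2791, -0.597724)–(0.055785, 2.2791, -0.74)  len=0.5933
  (v7,v11,v4) [-++] → (0.055785, 2.2791, -0.74)–(1.81753, 2.2791, -0.304901)  len=1.8147
  (v8,v12,v9) [+-+] → (-1.79513, 2.2791, 0)–(-0.871126, 2.2791, 0.639444)  len=1.1237
  (v9,v12,v13) [+--] → (-0.871126, 2.2791, 0.639444)–(-0.725818, 2.2791, 0.74)  len=0.1767
  (v9,v13,v10) [+--] → (-0.725818, 2.2791, 0.74)–(-0.520234, 2.2791, 0.597724)  len=0.2500
  (v10,v14,v11) [--+] → (-0.636631, 2.2791, -0.678274)–(-0.520234, 2.2791, -0.597724)  len=0.1416
  (v11,v14,v15) [+--] → (-0.636631, 2.2791, -0.678274)–(-0.725818, 2.2791, -0.74)  len=0.1085
  (v11,v15,v8) [+-+] → (-0.725818, 2.2791, -0.74)–(-1.34932, 2.2791, -0.30851)  len=0.7582
  (v8,v15,v12) [+--] → (-1.34932, 2.2791, -0.30851)–(-1.79513, 2.2791, 0)  len=0.5422

Chained into 1 loop(s):
  loop 1: 16 segments, perimeter = 8.7792
Total perimeter = 8.779


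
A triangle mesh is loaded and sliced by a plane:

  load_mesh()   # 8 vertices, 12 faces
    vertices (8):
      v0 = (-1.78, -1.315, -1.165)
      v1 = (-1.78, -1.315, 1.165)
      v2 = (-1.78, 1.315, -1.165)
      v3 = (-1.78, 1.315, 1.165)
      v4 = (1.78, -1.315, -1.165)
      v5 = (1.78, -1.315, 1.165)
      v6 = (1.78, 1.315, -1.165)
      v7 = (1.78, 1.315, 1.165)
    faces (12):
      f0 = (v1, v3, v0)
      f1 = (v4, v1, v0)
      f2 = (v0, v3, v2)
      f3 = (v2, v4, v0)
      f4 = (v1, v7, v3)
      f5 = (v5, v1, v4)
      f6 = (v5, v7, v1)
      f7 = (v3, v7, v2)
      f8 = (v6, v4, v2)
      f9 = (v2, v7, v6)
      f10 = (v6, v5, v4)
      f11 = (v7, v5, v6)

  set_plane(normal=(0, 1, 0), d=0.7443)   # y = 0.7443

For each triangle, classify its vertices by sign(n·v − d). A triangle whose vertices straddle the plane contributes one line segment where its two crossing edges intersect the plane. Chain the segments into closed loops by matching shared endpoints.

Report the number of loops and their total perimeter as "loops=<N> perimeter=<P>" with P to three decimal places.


loops=1 perimeter=11.780

Straddling triangles (8 of 12):
  (v1,v3,v0) [-+-] → (-1.78, 0.7443, 1.165)–(-1.78, 0.7443, 0.659399)  len=0.5056
  (v0,v3,v2) [-++] → (-1.78, 0.7443, 0.659399)–(-1.78, 0.7443, -1.165)  len=1.8244
  (v2,v4,v0) [+--] → (-1.00749, 0.7443, -1.165)–(-1.78, 0.7443, -1.165)  len=0.7725
  (v1,v7,v3) [-++] → (1.00749, 0.7443, 1.165)–(-1.78, 0.7443, 1.165)  len=2.7875
  (v5,v7,v1) [-+-] → (1.78, 0.7443, 1.165)–(1.00749, 0.7443, 1.165)  len=0.7725
  (v6,v4,v2) [+-+] → (1.78, 0.7443, -1.165)–(-1.00749, 0.7443, -1.165)  len=2.7875
  (v6,v5,v4) [+--] → (1.78, 0.7443, -0.659399)–(1.78, 0.7443, -1.165)  len=0.5056
  (v7,v5,v6) [+-+] → (1.78, 0.7443, 1.165)–(1.78, 0.7443, -0.659399)  len=1.8244

Chained into 1 loop(s):
  loop 1: 8 segments, perimeter = 11.7800
Total perimeter = 11.780


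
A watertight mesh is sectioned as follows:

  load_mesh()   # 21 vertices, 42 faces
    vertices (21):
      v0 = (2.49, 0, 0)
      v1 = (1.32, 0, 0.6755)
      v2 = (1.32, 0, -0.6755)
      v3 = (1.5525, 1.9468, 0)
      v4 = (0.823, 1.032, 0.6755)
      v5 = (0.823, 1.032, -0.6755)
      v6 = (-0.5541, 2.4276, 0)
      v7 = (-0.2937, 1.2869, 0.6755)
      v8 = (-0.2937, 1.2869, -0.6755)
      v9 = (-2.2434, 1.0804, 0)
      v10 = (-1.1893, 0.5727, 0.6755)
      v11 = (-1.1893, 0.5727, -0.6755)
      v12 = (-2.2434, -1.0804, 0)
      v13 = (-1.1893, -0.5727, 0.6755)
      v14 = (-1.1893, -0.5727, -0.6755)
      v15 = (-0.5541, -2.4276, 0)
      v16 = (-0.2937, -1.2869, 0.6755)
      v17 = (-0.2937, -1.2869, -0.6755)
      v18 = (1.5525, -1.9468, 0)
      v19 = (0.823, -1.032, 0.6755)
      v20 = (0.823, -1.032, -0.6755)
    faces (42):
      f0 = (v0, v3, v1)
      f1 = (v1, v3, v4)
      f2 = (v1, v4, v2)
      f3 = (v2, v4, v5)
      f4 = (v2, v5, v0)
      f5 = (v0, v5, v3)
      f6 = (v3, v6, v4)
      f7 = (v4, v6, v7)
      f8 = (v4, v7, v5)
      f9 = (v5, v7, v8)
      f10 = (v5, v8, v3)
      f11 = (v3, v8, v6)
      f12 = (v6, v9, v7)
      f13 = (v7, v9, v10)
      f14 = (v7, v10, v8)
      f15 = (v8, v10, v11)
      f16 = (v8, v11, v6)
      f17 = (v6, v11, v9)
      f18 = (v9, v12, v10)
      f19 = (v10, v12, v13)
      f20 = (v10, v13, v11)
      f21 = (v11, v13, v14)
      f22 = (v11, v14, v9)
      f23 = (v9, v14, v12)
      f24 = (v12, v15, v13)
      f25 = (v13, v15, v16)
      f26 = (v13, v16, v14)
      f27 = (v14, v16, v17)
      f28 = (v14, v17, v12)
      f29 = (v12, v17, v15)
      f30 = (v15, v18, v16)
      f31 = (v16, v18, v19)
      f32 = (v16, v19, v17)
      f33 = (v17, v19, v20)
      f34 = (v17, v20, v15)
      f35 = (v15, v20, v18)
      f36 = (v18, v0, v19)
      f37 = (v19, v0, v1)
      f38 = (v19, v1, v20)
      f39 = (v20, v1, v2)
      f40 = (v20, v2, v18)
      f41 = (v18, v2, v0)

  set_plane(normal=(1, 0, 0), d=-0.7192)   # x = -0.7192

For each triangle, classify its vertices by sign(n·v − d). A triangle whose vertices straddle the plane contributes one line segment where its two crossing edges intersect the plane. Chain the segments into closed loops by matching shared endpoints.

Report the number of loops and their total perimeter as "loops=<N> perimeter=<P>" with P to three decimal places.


Straddling triangles (12 of 42):
  (v6,v9,v7) [+-+] → (-0.7192, 2.29593, 0)–(-0.7192, 1.24183, 0.52808)  len=1.1790
  (v7,v9,v10) [+--] → (-0.7192, 1.24183, 0.52808)–(-0.7192, 0.947583, 0.6755)  len=0.3291
  (v7,v10,v8) [+-+] → (-0.7192, 0.947583, 0.6755)–(-0.7192, 0.947583, -0.0336392)  len=0.7091
  (v8,v10,v11) [+--] → (-0.7192, 0.947583, -0.0336392)–(-0.7192, 0.947583, -0.6755)  len=0.6419
  (v8,v11,v6) [+-+] → (-0.7192, 0.947583, -0.6755)–(-0.7192, 1.94548, -0.175575)  len=1.1161
  (v6,v11,v9) [+--] → (-0.7192, 1.94548, -0.175575)–(-0.7192, 2.29593, 0)  len=0.3920
  (v12,v15,v13) [-+-] → (-0.7192, -2.29593, 0)–(-0.7192, -1.94548, 0.175575)  len=0.3920
  (v13,v15,v16) [-++] → (-0.7192, -1.94548, 0.175575)–(-0.7192, -0.947583, 0.6755)  len=1.1161
  (v13,v16,v14) [-+-] → (-0.7192, -0.947583, 0.6755)–(-0.7192, -0.947583, 0.0336392)  len=0.6419
  (v14,v16,v17) [-++] → (-0.7192, -0.947583, 0.0336392)–(-0.7192, -0.947583, -0.6755)  len=0.7091
  (v14,v17,v12) [-+-] → (-0.7192, -0.947583, -0.6755)–(-0.7192, -1.24183, -0.52808)  len=0.3291
  (v12,v17,v15) [-++] → (-0.7192, -1.24183, -0.52808)–(-0.7192, -2.29593, 0)  len=1.1790

Chained into 2 loop(s):
  loop 1: 6 segments, perimeter = 4.3672
  loop 2: 6 segments, perimeter = 4.3672
Total perimeter = 8.734

loops=2 perimeter=8.734


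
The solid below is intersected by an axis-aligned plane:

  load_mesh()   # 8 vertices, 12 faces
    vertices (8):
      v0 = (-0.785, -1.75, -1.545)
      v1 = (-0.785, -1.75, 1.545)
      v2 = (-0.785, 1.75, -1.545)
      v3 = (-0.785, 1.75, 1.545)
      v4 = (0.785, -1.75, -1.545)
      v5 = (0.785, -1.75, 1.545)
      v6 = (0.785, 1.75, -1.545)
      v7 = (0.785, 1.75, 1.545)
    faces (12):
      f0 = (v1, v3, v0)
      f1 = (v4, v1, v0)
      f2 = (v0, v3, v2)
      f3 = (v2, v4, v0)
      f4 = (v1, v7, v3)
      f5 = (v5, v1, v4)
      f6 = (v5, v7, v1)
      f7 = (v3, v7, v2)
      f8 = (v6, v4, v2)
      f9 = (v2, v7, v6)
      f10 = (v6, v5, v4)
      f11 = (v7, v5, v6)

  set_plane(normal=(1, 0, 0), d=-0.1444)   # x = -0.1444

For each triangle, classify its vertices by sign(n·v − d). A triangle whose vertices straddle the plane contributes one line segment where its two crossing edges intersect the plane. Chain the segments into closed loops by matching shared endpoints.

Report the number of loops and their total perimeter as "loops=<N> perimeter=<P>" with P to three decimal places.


Straddling triangles (8 of 12):
  (v4,v1,v0) [+--] → (-0.1444, -1.75, 0.284201)–(-0.1444, -1.75, -1.545)  len=1.8292
  (v2,v4,v0) [-+-] → (-0.1444, 0.321911, -1.545)–(-0.1444, -1.75, -1.545)  len=2.0719
  (v1,v7,v3) [-+-] → (-0.1444, -0.321911, 1.545)–(-0.1444, 1.75, 1.545)  len=2.0719
  (v5,v1,v4) [+-+] → (-0.1444, -1.75, 1.545)–(-0.1444, -1.75, 0.284201)  len=1.2608
  (v5,v7,v1) [++-] → (-0.1444, -0.321911, 1.545)–(-0.1444, -1.75, 1.545)  len=1.4281
  (v3,v7,v2) [-+-] → (-0.1444, 1.75, 1.545)–(-0.1444, 1.75, -0.284201)  len=1.8292
  (v6,v4,v2) [++-] → (-0.1444, 0.321911, -1.545)–(-0.1444, 1.75, -1.545)  len=1.4281
  (v2,v7,v6) [-++] → (-0.1444, 1.75, -0.284201)–(-0.1444, 1.75, -1.545)  len=1.2608

Chained into 1 loop(s):
  loop 1: 8 segments, perimeter = 13.1800
Total perimeter = 13.180

loops=1 perimeter=13.180


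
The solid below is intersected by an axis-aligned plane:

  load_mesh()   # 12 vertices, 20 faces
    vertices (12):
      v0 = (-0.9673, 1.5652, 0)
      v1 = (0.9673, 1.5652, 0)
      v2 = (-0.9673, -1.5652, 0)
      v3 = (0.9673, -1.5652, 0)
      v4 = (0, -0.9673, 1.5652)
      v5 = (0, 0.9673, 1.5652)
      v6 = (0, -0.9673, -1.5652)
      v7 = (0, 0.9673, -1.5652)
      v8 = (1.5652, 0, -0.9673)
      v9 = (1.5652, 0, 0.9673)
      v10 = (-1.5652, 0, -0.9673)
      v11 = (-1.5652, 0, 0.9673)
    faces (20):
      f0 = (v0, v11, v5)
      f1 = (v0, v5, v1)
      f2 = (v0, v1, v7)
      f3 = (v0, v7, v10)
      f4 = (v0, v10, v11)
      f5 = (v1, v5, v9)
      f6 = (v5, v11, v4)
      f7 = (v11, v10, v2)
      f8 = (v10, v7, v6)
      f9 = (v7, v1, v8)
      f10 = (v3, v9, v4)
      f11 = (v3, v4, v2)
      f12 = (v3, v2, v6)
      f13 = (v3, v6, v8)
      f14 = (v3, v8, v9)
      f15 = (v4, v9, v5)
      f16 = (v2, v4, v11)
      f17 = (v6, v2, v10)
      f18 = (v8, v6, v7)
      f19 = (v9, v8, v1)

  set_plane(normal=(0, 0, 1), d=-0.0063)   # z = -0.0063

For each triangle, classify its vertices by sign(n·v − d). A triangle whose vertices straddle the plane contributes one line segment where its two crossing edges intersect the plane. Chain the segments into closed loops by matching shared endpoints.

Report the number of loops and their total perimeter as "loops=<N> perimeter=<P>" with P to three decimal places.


Straddling triangles (10 of 20):
  (v0,v1,v7) [++-] → (0.963407, 1.56279, -0.0063)–(-0.963407, 1.56279, -0.0063)  len=1.9268
  (v0,v7,v10) [+--] → (-0.963407, 1.56279, -0.0063)–(-0.971194, 1.55501, -0.0063)  len=0.0110
  (v0,v10,v11) [+-+] → (-0.971194, 1.55501, -0.0063)–(-1.5652, 0, -0.0063)  len=1.6646
  (v11,v10,v2) [+-+] → (-1.5652, 0, -0.0063)–(-0.971194, -1.55501, -0.0063)  len=1.6646
  (v7,v1,v8) [-+-] → (0.963407, 1.56279, -0.0063)–(0.971194, 1.55501, -0.0063)  len=0.0110
  (v3,v2,v6) [++-] → (-0.963407, -1.56279, -0.0063)–(0.963407, -1.56279, -0.0063)  len=1.9268
  (v3,v6,v8) [+--] → (0.963407, -1.56279, -0.0063)–(0.971194, -1.55501, -0.0063)  len=0.0110
  (v3,v8,v9) [+-+] → (0.971194, -1.55501, -0.0063)–(1.5652, 0, -0.0063)  len=1.6646
  (v6,v2,v10) [-+-] → (-0.963407, -1.56279, -0.0063)–(-0.971194, -1.55501, -0.0063)  len=0.0110
  (v9,v8,v1) [+-+] → (1.5652, 0, -0.0063)–(0.971194, 1.55501, -0.0063)  len=1.6646

Chained into 1 loop(s):
  loop 1: 10 segments, perimeter = 10.5561
Total perimeter = 10.556

loops=1 perimeter=10.556


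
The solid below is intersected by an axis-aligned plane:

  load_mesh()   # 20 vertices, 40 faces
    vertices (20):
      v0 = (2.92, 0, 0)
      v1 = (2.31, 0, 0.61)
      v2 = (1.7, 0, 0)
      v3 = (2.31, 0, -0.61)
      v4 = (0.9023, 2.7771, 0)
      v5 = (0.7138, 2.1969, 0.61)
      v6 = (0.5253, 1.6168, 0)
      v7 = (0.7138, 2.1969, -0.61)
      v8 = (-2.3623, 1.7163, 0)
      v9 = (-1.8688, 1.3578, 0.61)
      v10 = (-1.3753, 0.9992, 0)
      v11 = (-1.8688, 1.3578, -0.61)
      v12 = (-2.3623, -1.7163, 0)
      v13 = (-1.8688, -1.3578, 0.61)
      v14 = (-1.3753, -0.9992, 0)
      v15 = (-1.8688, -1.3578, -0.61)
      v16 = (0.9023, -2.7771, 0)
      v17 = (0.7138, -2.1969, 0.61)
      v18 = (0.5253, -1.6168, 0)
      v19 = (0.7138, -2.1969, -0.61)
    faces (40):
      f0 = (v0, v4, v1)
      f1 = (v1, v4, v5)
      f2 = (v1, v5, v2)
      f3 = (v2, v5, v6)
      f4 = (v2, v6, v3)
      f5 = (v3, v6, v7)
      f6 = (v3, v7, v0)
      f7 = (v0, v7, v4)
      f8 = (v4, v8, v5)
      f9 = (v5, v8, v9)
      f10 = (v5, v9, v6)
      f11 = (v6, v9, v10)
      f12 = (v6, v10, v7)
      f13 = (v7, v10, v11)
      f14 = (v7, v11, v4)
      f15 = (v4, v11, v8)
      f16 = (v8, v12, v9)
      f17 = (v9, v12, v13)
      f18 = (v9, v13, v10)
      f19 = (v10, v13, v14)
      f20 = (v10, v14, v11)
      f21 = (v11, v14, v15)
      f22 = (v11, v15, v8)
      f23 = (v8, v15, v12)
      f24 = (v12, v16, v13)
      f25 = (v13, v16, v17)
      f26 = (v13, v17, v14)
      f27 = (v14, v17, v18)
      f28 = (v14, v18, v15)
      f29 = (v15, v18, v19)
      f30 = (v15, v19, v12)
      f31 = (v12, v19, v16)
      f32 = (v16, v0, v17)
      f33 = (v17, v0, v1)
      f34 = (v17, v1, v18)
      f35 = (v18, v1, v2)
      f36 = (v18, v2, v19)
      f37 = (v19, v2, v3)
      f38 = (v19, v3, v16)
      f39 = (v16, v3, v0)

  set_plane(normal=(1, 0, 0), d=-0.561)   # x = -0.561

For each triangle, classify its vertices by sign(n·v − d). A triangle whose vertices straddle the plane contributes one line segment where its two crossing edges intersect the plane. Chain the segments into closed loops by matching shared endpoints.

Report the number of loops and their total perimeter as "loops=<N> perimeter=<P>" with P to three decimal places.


Straddling triangles (16 of 40):
  (v4,v8,v5) [+-+] → (-0.561, 2.30161, 0)–(-0.561, 1.99773, 0.357203)  len=0.4690
  (v5,v8,v9) [+--] → (-0.561, 1.99773, 0.357203)–(-0.561, 1.78271, 0.61)  len=0.3319
  (v5,v9,v6) [+-+] → (-0.561, 1.78271, 0.61)–(-0.561, 1.49928, 0.276782)  len=0.4375
  (v6,v9,v10) [+--] → (-0.561, 1.49928, 0.276782)–(-0.561, 1.26381, 0)  len=0.3634
  (v6,v10,v7) [+-+] → (-0.561, 1.26381, 0)–(-0.561, 1.46605, -0.237769)  len=0.3121
  (v7,v10,v11) [+--] → (-0.561, 1.46605, -0.237769)–(-0.561, 1.78271, -0.61)  len=0.4887
  (v7,v11,v4) [+-+] → (-0.561, 1.78271, -0.61)–(-0.561, 2.02763, -0.322115)  len=0.3780
  (v4,v11,v8) [+--] → (-0.561, 2.02763, -0.322115)–(-0.561, 2.30161, 0)  len=0.4229
  (v12,v16,v13) [-+-] → (-0.561, -2.30161, 0)–(-0.561, -2.02763, 0.322115)  len=0.4229
  (v13,v16,v17) [-++] → (-0.561, -2.02763, 0.322115)–(-0.561, -1.78271, 0.61)  len=0.3780
  (v13,v17,v14) [-+-] → (-0.561, -1.78271, 0.61)–(-0.561, -1.46605, 0.237769)  len=0.4887
  (v14,v17,v18) [-++] → (-0.561, -1.46605, 0.237769)–(-0.561, -1.26381, 0)  len=0.3121
  (v14,v18,v15) [-+-] → (-0.561, -1.26381, 0)–(-0.561, -1.49928, -0.276782)  len=0.3634
  (v15,v18,v19) [-++] → (-0.561, -1.49928, -0.276782)–(-0.561, -1.78271, -0.61)  len=0.4375
  (v15,v19,v12) [-+-] → (-0.561, -1.78271, -0.61)–(-0.561, -1.99773, -0.357203)  len=0.3319
  (v12,v19,v16) [-++] → (-0.561, -1.99773, -0.357203)–(-0.561, -2.30161, 0)  len=0.4690

Chained into 2 loop(s):
  loop 1: 8 segments, perimeter = 3.2034
  loop 2: 8 segments, perimeter = 3.2034
Total perimeter = 6.407

loops=2 perimeter=6.407


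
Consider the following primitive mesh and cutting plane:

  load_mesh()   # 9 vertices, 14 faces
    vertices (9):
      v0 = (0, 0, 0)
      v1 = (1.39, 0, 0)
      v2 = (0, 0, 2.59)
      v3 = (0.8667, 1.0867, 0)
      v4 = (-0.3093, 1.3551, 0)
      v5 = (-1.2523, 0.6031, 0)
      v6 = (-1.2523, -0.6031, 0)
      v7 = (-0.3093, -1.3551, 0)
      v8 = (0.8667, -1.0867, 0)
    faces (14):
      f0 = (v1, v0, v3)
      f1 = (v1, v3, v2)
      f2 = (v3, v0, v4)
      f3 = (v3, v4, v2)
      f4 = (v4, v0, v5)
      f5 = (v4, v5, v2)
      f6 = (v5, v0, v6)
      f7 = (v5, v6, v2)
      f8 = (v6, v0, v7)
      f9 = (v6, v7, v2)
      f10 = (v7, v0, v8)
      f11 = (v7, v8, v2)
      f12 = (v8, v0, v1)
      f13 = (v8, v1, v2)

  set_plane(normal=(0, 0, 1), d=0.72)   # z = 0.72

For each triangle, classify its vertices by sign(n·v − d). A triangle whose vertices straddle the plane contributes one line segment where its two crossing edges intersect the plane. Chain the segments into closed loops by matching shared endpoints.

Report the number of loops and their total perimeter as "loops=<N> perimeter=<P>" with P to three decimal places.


loops=1 perimeter=6.096

Straddling triangles (7 of 14):
  (v1,v3,v2) [--+] → (0.625764, 0.784606, 0.72)–(1.00359, 0, 0.72)  len=0.8708
  (v3,v4,v2) [--+] → (-0.223317, 0.978393, 0.72)–(0.625764, 0.784606, 0.72)  len=0.8709
  (v4,v5,v2) [--+] → (-0.90417, 0.435443, 0.72)–(-0.223317, 0.978393, 0.72)  len=0.8708
  (v5,v6,v2) [--+] → (-0.90417, -0.435443, 0.72)–(-0.90417, 0.435443, 0.72)  len=0.8709
  (v6,v7,v2) [--+] → (-0.223317, -0.978393, 0.72)–(-0.90417, -0.435443, 0.72)  len=0.8708
  (v7,v8,v2) [--+] → (0.625764, -0.784606, 0.72)–(-0.223317, -0.978393, 0.72)  len=0.8709
  (v8,v1,v2) [--+] → (1.00359, 0, 0.72)–(0.625764, -0.784606, 0.72)  len=0.8708

Chained into 1 loop(s):
  loop 1: 7 segments, perimeter = 6.0961
Total perimeter = 6.096


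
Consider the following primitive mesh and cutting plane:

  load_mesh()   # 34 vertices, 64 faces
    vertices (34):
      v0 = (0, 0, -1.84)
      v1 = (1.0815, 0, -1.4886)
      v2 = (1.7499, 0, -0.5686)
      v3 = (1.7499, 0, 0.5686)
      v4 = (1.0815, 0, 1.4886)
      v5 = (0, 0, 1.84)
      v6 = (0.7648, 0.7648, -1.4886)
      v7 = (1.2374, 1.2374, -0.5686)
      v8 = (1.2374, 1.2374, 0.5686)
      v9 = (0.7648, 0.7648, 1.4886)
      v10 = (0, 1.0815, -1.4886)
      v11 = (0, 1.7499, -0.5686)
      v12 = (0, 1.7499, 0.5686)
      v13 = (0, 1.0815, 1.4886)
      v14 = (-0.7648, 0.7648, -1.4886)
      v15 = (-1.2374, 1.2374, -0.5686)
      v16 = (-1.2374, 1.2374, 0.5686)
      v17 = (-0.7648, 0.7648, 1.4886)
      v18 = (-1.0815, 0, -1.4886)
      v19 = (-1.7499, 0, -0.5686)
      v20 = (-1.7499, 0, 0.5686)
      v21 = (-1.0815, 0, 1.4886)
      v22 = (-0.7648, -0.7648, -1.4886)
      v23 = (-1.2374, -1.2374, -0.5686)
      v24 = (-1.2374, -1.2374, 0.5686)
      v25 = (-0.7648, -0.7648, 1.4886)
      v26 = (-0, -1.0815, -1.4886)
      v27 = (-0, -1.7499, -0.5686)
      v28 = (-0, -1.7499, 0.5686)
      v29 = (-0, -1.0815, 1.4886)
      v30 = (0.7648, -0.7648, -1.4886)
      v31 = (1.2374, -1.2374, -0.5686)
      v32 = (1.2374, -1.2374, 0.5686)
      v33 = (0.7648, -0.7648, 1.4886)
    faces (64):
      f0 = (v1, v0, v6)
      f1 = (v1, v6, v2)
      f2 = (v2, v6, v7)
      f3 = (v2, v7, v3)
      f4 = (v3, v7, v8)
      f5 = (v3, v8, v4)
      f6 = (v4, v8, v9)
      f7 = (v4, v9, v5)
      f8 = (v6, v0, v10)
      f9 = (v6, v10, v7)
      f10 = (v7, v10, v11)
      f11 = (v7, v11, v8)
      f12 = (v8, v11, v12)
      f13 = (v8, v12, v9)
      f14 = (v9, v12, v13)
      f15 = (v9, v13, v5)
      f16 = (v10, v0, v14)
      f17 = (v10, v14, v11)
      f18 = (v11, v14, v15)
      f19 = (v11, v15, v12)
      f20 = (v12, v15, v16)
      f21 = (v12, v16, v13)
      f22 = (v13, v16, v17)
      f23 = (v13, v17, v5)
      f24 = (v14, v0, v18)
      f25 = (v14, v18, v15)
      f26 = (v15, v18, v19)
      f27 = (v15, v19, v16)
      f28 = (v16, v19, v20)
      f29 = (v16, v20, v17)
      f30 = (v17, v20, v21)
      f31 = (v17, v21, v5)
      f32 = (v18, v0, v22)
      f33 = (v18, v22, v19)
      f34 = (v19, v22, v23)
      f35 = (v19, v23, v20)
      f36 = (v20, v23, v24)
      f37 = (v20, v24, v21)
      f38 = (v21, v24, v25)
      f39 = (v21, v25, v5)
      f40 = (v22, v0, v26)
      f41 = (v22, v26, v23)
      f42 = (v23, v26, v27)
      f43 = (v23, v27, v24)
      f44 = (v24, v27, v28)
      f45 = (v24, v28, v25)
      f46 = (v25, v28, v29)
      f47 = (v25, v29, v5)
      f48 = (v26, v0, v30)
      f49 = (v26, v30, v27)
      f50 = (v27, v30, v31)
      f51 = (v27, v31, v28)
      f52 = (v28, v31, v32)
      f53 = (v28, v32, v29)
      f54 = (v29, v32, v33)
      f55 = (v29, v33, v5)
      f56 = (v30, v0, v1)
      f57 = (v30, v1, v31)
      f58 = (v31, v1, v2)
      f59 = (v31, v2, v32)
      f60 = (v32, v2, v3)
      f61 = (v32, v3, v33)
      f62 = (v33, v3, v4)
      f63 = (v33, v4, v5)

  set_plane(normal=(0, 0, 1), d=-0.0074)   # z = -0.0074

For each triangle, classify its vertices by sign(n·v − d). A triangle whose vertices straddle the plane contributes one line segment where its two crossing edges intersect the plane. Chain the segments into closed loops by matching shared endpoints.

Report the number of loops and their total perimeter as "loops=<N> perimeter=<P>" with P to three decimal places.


Straddling triangles (16 of 64):
  (v2,v7,v3) [--+] → (1.49032, 0.626752, -0.0074)–(1.7499, 0, -0.0074)  len=0.6784
  (v3,v7,v8) [+-+] → (1.49032, 0.626752, -0.0074)–(1.2374, 1.2374, -0.0074)  len=0.6610
  (v7,v11,v8) [--+] → (0.610648, 1.49698, -0.0074)–(1.2374, 1.2374, -0.0074)  len=0.6784
  (v8,v11,v12) [+-+] → (0.610648, 1.49698, -0.0074)–(0, 1.7499, -0.0074)  len=0.6610
  (v11,v15,v12) [--+] → (-0.626752, 1.49032, -0.0074)–(0, 1.7499, -0.0074)  len=0.6784
  (v12,v15,v16) [+-+] → (-0.626752, 1.49032, -0.0074)–(-1.2374, 1.2374, -0.0074)  len=0.6610
  (v15,v19,v16) [--+] → (-1.49698, 0.610648, -0.0074)–(-1.2374, 1.2374, -0.0074)  len=0.6784
  (v16,v19,v20) [+-+] → (-1.49698, 0.610648, -0.0074)–(-1.7499, 0, -0.0074)  len=0.6610
  (v19,v23,v20) [--+] → (-1.49032, -0.626752, -0.0074)–(-1.7499, 0, -0.0074)  len=0.6784
  (v20,v23,v24) [+-+] → (-1.49032, -0.626752, -0.0074)–(-1.2374, -1.2374, -0.0074)  len=0.6610
  (v23,v27,v24) [--+] → (-0.610648, -1.49698, -0.0074)–(-1.2374, -1.2374, -0.0074)  len=0.6784
  (v24,v27,v28) [+-+] → (-0.610648, -1.49698, -0.0074)–(0, -1.7499, -0.0074)  len=0.6610
  (v27,v31,v28) [--+] → (0.626752, -1.49032, -0.0074)–(0, -1.7499, -0.0074)  len=0.6784
  (v28,v31,v32) [+-+] → (0.626752, -1.49032, -0.0074)–(1.2374, -1.2374, -0.0074)  len=0.6610
  (v31,v2,v32) [--+] → (1.49698, -0.610648, -0.0074)–(1.2374, -1.2374, -0.0074)  len=0.6784
  (v32,v2,v3) [+-+] → (1.49698, -0.610648, -0.0074)–(1.7499, 0, -0.0074)  len=0.6610

Chained into 1 loop(s):
  loop 1: 16 segments, perimeter = 10.7147
Total perimeter = 10.715

loops=1 perimeter=10.715


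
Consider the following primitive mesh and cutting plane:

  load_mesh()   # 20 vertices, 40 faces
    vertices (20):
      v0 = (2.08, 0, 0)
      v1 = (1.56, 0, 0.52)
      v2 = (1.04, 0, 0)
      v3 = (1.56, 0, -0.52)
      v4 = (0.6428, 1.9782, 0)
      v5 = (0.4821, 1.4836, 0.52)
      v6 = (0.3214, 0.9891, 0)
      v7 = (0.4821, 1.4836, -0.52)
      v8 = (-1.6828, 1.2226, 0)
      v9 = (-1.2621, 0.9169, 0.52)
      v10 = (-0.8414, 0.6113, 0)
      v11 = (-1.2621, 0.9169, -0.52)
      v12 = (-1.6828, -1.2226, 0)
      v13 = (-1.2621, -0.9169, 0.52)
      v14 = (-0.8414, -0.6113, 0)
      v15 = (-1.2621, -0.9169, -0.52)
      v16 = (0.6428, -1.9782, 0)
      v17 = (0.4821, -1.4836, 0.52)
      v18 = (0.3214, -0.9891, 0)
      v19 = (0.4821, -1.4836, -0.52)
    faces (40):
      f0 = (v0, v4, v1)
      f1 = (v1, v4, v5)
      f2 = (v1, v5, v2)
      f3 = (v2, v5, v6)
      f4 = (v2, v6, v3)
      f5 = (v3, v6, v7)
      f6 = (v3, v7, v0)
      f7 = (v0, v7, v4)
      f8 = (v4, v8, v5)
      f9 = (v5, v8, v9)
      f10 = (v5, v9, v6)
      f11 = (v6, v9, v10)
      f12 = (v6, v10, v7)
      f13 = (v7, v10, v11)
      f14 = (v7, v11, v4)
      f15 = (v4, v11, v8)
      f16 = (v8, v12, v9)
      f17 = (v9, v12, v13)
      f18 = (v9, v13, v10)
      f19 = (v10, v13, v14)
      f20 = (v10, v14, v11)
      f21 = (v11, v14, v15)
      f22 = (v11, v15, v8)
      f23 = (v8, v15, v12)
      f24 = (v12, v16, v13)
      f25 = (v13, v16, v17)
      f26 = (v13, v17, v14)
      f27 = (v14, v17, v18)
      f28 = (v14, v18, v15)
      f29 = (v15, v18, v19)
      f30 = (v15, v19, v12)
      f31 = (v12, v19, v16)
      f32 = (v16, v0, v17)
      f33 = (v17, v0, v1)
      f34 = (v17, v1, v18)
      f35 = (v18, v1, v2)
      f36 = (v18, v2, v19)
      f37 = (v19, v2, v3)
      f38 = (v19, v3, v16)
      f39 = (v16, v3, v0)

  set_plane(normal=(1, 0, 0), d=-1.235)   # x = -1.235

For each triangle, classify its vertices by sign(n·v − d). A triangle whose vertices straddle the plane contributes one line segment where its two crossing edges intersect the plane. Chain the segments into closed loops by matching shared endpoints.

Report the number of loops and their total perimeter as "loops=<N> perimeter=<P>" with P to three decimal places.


Straddling triangles (18 of 40):
  (v4,v8,v5) [+-+] → (-1.235, 1.36809, 0)–(-1.235, 1.27659, 0.10756)  len=0.1412
  (v5,v8,v9) [+--] → (-1.235, 1.27659, 0.10756)–(-1.235, 0.925705, 0.52)  len=0.5415
  (v5,v9,v6) [+-+] → (-1.235, 0.925705, 0.52)–(-1.235, 0.918136, 0.511101)  len=0.0117
  (v6,v9,v10) [+-+] → (-1.235, 0.918136, 0.511101)–(-1.235, 0.897214, 0.486503)  len=0.0323
  (v7,v10,v11) [++-] → (-1.235, 0.897214, -0.486503)–(-1.235, 0.925705, -0.52)  len=0.0440
  (v7,v11,v4) [+-+] → (-1.235, 0.925705, -0.52)–(-1.235, 0.931999, -0.512602)  len=0.0097
  (v4,v11,v8) [+--] → (-1.235, 0.931999, -0.512602)–(-1.235, 1.36809, 0)  len=0.6730
  (v9,v13,v10) [--+] → (-1.235, -0.818459, 0.486503)–(-1.235, 0.897214, 0.486503)  len=1.7157
  (v10,v13,v14) [+-+] → (-1.235, -0.818459, 0.486503)–(-1.235, -0.897214, 0.486503)  len=0.0788
  (v10,v14,v11) [++-] → (-1.235, 0.818459, -0.486503)–(-1.235, 0.897214, -0.486503)  len=0.0788
  (v11,v14,v15) [-+-] → (-1.235, 0.818459, -0.486503)–(-1.235, -0.897214, -0.486503)  len=1.7157
  (v12,v16,v13) [-+-] → (-1.235, -1.36809, 0)–(-1.235, -0.931999, 0.512602)  len=0.6730
  (v13,v16,v17) [-++] → (-1.235, -0.931999, 0.512602)–(-1.235, -0.925705, 0.52)  len=0.0097
  (v13,v17,v14) [-++] → (-1.235, -0.925705, 0.52)–(-1.235, -0.897214, 0.486503)  len=0.0440
  (v14,v18,v15) [++-] → (-1.235, -0.918136, -0.511101)–(-1.235, -0.897214, -0.486503)  len=0.0323
  (v15,v18,v19) [-++] → (-1.235, -0.918136, -0.511101)–(-1.235, -0.925705, -0.52)  len=0.0117
  (v15,v19,v12) [-+-] → (-1.235, -0.925705, -0.52)–(-1.235, -1.27659, -0.10756)  len=0.5415
  (v12,v19,v16) [-++] → (-1.235, -1.27659, -0.10756)–(-1.235, -1.36809, 0)  len=0.1412

Chained into 1 loop(s):
  loop 1: 18 segments, perimeter = 6.4956
Total perimeter = 6.496

loops=1 perimeter=6.496


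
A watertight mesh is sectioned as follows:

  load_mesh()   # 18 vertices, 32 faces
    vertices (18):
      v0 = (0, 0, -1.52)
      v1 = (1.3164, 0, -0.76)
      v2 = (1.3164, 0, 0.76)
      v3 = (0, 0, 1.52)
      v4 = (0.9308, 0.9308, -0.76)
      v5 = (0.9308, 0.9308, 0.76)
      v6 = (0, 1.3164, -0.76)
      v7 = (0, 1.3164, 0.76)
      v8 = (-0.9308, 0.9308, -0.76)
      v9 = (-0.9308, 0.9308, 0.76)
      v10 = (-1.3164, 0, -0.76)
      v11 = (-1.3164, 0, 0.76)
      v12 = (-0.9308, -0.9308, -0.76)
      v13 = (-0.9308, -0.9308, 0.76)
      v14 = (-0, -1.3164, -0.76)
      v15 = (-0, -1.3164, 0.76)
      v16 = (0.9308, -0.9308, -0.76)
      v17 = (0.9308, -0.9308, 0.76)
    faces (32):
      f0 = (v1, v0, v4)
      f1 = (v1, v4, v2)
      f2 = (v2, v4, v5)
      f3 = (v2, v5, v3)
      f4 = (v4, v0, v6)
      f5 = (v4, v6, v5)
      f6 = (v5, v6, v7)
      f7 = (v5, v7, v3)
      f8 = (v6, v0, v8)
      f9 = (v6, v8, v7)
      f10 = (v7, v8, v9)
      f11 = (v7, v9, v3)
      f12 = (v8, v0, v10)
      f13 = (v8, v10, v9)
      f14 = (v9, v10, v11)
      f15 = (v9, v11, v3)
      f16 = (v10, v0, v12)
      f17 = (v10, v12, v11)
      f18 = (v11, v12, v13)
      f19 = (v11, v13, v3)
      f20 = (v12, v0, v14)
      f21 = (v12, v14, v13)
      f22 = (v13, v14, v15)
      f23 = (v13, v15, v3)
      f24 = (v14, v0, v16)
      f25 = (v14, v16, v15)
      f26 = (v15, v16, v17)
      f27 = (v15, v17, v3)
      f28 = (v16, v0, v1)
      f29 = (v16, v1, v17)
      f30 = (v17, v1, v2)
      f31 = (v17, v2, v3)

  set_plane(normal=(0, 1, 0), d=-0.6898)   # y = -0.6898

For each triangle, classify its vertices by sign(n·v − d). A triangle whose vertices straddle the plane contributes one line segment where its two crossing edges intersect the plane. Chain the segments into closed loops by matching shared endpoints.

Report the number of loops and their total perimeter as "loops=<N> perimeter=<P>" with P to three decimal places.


loops=1 perimeter=7.451

Straddling triangles (12 of 32):
  (v10,v0,v12) [++-] → (-0.6898, -0.6898, -0.956777)–(-1.03064, -0.6898, -0.76)  len=0.3936
  (v10,v12,v11) [+-+] → (-1.03064, -0.6898, -0.76)–(-1.03064, -0.6898, -0.366446)  len=0.3936
  (v11,v12,v13) [+--] → (-1.03064, -0.6898, -0.366446)–(-1.03064, -0.6898, 0.76)  len=1.1264
  (v11,v13,v3) [+-+] → (-1.03064, -0.6898, 0.76)–(-0.6898, -0.6898, 0.956777)  len=0.3936
  (v12,v0,v14) [-+-] → (-0.6898, -0.6898, -0.956777)–(0, -0.6898, -1.12176)  len=0.7093
  (v13,v15,v3) [--+] → (0, -0.6898, 1.12176)–(-0.6898, -0.6898, 0.956777)  len=0.7093
  (v14,v0,v16) [-+-] → (0, -0.6898, -1.12176)–(0.6898, -0.6898, -0.956777)  len=0.7093
  (v15,v17,v3) [--+] → (0.6898, -0.6898, 0.956777)–(0, -0.6898, 1.12176)  len=0.7093
  (v16,v0,v1) [-++] → (0.6898, -0.6898, -0.956777)–(1.03064, -0.6898, -0.76)  len=0.3936
  (v16,v1,v17) [-+-] → (1.03064, -0.6898, -0.76)–(1.03064, -0.6898, 0.366446)  len=1.1264
  (v17,v1,v2) [-++] → (1.03064, -0.6898, 0.366446)–(1.03064, -0.6898, 0.76)  len=0.3936
  (v17,v2,v3) [-++] → (1.03064, -0.6898, 0.76)–(0.6898, -0.6898, 0.956777)  len=0.3936

Chained into 1 loop(s):
  loop 1: 12 segments, perimeter = 7.4513
Total perimeter = 7.451
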